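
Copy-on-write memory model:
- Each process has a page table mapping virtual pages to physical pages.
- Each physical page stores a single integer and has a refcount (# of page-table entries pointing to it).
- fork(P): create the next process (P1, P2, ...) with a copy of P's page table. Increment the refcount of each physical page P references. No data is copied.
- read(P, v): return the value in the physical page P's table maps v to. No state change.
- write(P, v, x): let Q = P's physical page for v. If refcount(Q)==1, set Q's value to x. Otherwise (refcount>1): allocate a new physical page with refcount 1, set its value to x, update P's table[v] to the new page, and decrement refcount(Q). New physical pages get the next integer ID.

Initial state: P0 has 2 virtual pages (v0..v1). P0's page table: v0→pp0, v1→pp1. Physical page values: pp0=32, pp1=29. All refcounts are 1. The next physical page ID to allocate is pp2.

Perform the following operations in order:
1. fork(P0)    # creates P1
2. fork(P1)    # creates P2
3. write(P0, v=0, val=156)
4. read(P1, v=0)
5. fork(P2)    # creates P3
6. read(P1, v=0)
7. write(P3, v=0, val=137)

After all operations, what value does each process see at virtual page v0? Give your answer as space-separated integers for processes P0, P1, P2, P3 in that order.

Answer: 156 32 32 137

Derivation:
Op 1: fork(P0) -> P1. 2 ppages; refcounts: pp0:2 pp1:2
Op 2: fork(P1) -> P2. 2 ppages; refcounts: pp0:3 pp1:3
Op 3: write(P0, v0, 156). refcount(pp0)=3>1 -> COPY to pp2. 3 ppages; refcounts: pp0:2 pp1:3 pp2:1
Op 4: read(P1, v0) -> 32. No state change.
Op 5: fork(P2) -> P3. 3 ppages; refcounts: pp0:3 pp1:4 pp2:1
Op 6: read(P1, v0) -> 32. No state change.
Op 7: write(P3, v0, 137). refcount(pp0)=3>1 -> COPY to pp3. 4 ppages; refcounts: pp0:2 pp1:4 pp2:1 pp3:1
P0: v0 -> pp2 = 156
P1: v0 -> pp0 = 32
P2: v0 -> pp0 = 32
P3: v0 -> pp3 = 137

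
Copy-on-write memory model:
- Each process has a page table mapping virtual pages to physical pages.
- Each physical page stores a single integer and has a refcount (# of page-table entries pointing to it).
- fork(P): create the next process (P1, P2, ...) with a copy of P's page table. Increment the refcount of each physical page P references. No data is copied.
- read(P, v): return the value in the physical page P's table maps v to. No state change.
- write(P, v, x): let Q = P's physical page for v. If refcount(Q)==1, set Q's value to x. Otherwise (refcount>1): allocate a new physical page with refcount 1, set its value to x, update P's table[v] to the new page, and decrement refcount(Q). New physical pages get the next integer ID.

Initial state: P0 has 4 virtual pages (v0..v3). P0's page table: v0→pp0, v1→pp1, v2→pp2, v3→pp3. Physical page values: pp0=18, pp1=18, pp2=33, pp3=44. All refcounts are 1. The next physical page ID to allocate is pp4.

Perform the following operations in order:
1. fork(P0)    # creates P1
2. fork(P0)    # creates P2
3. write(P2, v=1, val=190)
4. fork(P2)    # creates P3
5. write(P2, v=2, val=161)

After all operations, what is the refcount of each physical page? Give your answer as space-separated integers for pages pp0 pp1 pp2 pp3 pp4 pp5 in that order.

Op 1: fork(P0) -> P1. 4 ppages; refcounts: pp0:2 pp1:2 pp2:2 pp3:2
Op 2: fork(P0) -> P2. 4 ppages; refcounts: pp0:3 pp1:3 pp2:3 pp3:3
Op 3: write(P2, v1, 190). refcount(pp1)=3>1 -> COPY to pp4. 5 ppages; refcounts: pp0:3 pp1:2 pp2:3 pp3:3 pp4:1
Op 4: fork(P2) -> P3. 5 ppages; refcounts: pp0:4 pp1:2 pp2:4 pp3:4 pp4:2
Op 5: write(P2, v2, 161). refcount(pp2)=4>1 -> COPY to pp5. 6 ppages; refcounts: pp0:4 pp1:2 pp2:3 pp3:4 pp4:2 pp5:1

Answer: 4 2 3 4 2 1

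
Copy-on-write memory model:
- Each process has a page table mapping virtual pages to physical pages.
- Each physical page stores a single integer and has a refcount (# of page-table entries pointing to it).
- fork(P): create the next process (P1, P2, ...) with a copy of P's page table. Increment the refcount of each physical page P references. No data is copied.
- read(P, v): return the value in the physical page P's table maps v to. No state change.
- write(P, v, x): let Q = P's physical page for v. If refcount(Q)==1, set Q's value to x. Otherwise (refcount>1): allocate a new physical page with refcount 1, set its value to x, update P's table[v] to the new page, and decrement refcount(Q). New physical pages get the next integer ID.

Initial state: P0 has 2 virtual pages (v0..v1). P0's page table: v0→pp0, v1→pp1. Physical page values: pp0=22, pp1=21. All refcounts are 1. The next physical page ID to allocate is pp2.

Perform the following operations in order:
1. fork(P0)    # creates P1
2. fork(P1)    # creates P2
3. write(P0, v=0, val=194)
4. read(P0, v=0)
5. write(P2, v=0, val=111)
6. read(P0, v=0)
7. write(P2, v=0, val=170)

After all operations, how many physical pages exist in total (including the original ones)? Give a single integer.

Answer: 4

Derivation:
Op 1: fork(P0) -> P1. 2 ppages; refcounts: pp0:2 pp1:2
Op 2: fork(P1) -> P2. 2 ppages; refcounts: pp0:3 pp1:3
Op 3: write(P0, v0, 194). refcount(pp0)=3>1 -> COPY to pp2. 3 ppages; refcounts: pp0:2 pp1:3 pp2:1
Op 4: read(P0, v0) -> 194. No state change.
Op 5: write(P2, v0, 111). refcount(pp0)=2>1 -> COPY to pp3. 4 ppages; refcounts: pp0:1 pp1:3 pp2:1 pp3:1
Op 6: read(P0, v0) -> 194. No state change.
Op 7: write(P2, v0, 170). refcount(pp3)=1 -> write in place. 4 ppages; refcounts: pp0:1 pp1:3 pp2:1 pp3:1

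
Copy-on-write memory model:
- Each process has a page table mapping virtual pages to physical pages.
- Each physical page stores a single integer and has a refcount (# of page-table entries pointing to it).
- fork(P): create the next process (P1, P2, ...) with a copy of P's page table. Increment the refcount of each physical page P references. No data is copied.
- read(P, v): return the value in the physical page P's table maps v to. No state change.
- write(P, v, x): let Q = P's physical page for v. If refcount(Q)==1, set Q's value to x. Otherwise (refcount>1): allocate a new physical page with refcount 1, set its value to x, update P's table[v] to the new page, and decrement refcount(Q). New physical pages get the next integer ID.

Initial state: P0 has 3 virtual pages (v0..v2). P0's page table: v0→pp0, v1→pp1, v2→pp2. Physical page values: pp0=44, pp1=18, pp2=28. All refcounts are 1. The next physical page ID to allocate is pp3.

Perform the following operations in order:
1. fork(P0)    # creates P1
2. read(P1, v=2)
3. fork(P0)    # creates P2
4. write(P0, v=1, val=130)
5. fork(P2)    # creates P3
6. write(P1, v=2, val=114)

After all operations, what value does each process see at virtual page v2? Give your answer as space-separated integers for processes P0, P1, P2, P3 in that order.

Answer: 28 114 28 28

Derivation:
Op 1: fork(P0) -> P1. 3 ppages; refcounts: pp0:2 pp1:2 pp2:2
Op 2: read(P1, v2) -> 28. No state change.
Op 3: fork(P0) -> P2. 3 ppages; refcounts: pp0:3 pp1:3 pp2:3
Op 4: write(P0, v1, 130). refcount(pp1)=3>1 -> COPY to pp3. 4 ppages; refcounts: pp0:3 pp1:2 pp2:3 pp3:1
Op 5: fork(P2) -> P3. 4 ppages; refcounts: pp0:4 pp1:3 pp2:4 pp3:1
Op 6: write(P1, v2, 114). refcount(pp2)=4>1 -> COPY to pp4. 5 ppages; refcounts: pp0:4 pp1:3 pp2:3 pp3:1 pp4:1
P0: v2 -> pp2 = 28
P1: v2 -> pp4 = 114
P2: v2 -> pp2 = 28
P3: v2 -> pp2 = 28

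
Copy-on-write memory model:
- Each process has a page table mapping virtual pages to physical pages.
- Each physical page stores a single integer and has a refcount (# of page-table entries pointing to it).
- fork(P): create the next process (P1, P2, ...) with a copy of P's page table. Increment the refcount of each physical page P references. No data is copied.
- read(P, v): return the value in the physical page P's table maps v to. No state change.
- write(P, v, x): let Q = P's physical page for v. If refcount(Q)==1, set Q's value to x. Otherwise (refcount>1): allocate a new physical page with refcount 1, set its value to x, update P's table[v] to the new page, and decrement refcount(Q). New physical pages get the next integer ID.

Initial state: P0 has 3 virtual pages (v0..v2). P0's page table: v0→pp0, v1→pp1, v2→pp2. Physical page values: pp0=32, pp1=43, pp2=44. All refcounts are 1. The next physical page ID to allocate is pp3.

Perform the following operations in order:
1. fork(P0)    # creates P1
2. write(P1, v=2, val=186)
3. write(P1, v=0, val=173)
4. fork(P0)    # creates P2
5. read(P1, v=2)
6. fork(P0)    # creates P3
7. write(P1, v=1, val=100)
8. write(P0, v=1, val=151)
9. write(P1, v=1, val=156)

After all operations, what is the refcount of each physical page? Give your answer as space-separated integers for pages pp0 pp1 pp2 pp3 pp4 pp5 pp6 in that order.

Answer: 3 2 3 1 1 1 1

Derivation:
Op 1: fork(P0) -> P1. 3 ppages; refcounts: pp0:2 pp1:2 pp2:2
Op 2: write(P1, v2, 186). refcount(pp2)=2>1 -> COPY to pp3. 4 ppages; refcounts: pp0:2 pp1:2 pp2:1 pp3:1
Op 3: write(P1, v0, 173). refcount(pp0)=2>1 -> COPY to pp4. 5 ppages; refcounts: pp0:1 pp1:2 pp2:1 pp3:1 pp4:1
Op 4: fork(P0) -> P2. 5 ppages; refcounts: pp0:2 pp1:3 pp2:2 pp3:1 pp4:1
Op 5: read(P1, v2) -> 186. No state change.
Op 6: fork(P0) -> P3. 5 ppages; refcounts: pp0:3 pp1:4 pp2:3 pp3:1 pp4:1
Op 7: write(P1, v1, 100). refcount(pp1)=4>1 -> COPY to pp5. 6 ppages; refcounts: pp0:3 pp1:3 pp2:3 pp3:1 pp4:1 pp5:1
Op 8: write(P0, v1, 151). refcount(pp1)=3>1 -> COPY to pp6. 7 ppages; refcounts: pp0:3 pp1:2 pp2:3 pp3:1 pp4:1 pp5:1 pp6:1
Op 9: write(P1, v1, 156). refcount(pp5)=1 -> write in place. 7 ppages; refcounts: pp0:3 pp1:2 pp2:3 pp3:1 pp4:1 pp5:1 pp6:1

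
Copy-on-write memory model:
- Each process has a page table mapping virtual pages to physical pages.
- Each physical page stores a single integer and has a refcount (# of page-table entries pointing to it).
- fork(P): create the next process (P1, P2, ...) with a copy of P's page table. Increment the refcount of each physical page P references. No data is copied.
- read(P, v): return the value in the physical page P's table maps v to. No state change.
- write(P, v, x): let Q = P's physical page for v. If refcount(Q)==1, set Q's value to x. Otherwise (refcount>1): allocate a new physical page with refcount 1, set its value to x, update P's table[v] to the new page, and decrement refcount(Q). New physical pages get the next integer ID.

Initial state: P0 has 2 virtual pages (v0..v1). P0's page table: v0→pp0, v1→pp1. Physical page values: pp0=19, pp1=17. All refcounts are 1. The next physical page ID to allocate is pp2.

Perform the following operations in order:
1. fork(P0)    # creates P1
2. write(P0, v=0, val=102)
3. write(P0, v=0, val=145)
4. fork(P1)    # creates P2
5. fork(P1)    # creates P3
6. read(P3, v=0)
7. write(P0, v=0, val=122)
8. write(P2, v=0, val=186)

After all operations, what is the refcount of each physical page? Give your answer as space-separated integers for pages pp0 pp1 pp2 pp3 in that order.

Answer: 2 4 1 1

Derivation:
Op 1: fork(P0) -> P1. 2 ppages; refcounts: pp0:2 pp1:2
Op 2: write(P0, v0, 102). refcount(pp0)=2>1 -> COPY to pp2. 3 ppages; refcounts: pp0:1 pp1:2 pp2:1
Op 3: write(P0, v0, 145). refcount(pp2)=1 -> write in place. 3 ppages; refcounts: pp0:1 pp1:2 pp2:1
Op 4: fork(P1) -> P2. 3 ppages; refcounts: pp0:2 pp1:3 pp2:1
Op 5: fork(P1) -> P3. 3 ppages; refcounts: pp0:3 pp1:4 pp2:1
Op 6: read(P3, v0) -> 19. No state change.
Op 7: write(P0, v0, 122). refcount(pp2)=1 -> write in place. 3 ppages; refcounts: pp0:3 pp1:4 pp2:1
Op 8: write(P2, v0, 186). refcount(pp0)=3>1 -> COPY to pp3. 4 ppages; refcounts: pp0:2 pp1:4 pp2:1 pp3:1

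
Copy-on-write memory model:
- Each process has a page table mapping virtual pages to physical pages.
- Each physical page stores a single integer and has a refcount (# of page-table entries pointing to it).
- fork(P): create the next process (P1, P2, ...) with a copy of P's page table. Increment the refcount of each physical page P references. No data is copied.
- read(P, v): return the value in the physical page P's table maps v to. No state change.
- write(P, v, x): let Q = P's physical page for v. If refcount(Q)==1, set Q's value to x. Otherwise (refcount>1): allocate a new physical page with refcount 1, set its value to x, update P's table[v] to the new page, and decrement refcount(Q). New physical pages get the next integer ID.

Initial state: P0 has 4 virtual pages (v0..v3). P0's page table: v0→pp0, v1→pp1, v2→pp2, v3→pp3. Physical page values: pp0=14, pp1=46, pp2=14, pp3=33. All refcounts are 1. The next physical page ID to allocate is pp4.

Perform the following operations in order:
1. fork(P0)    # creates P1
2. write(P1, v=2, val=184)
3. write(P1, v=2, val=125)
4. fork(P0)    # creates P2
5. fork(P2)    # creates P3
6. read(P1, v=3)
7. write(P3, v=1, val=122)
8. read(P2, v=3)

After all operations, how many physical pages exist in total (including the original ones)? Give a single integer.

Answer: 6

Derivation:
Op 1: fork(P0) -> P1. 4 ppages; refcounts: pp0:2 pp1:2 pp2:2 pp3:2
Op 2: write(P1, v2, 184). refcount(pp2)=2>1 -> COPY to pp4. 5 ppages; refcounts: pp0:2 pp1:2 pp2:1 pp3:2 pp4:1
Op 3: write(P1, v2, 125). refcount(pp4)=1 -> write in place. 5 ppages; refcounts: pp0:2 pp1:2 pp2:1 pp3:2 pp4:1
Op 4: fork(P0) -> P2. 5 ppages; refcounts: pp0:3 pp1:3 pp2:2 pp3:3 pp4:1
Op 5: fork(P2) -> P3. 5 ppages; refcounts: pp0:4 pp1:4 pp2:3 pp3:4 pp4:1
Op 6: read(P1, v3) -> 33. No state change.
Op 7: write(P3, v1, 122). refcount(pp1)=4>1 -> COPY to pp5. 6 ppages; refcounts: pp0:4 pp1:3 pp2:3 pp3:4 pp4:1 pp5:1
Op 8: read(P2, v3) -> 33. No state change.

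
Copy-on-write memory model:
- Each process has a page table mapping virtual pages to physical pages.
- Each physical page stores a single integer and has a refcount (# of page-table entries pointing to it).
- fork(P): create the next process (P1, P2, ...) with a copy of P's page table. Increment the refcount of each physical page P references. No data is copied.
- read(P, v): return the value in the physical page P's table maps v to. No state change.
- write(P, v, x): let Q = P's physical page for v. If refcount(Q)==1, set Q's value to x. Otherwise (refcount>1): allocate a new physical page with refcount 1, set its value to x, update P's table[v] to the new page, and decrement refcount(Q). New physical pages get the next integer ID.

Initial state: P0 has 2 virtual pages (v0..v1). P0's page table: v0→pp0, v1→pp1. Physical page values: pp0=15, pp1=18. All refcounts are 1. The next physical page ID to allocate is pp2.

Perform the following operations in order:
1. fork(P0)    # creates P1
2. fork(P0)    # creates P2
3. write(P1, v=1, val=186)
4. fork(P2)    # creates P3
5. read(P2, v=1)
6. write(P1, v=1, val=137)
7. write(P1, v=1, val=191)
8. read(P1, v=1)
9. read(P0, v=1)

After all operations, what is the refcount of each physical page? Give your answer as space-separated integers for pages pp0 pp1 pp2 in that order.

Answer: 4 3 1

Derivation:
Op 1: fork(P0) -> P1. 2 ppages; refcounts: pp0:2 pp1:2
Op 2: fork(P0) -> P2. 2 ppages; refcounts: pp0:3 pp1:3
Op 3: write(P1, v1, 186). refcount(pp1)=3>1 -> COPY to pp2. 3 ppages; refcounts: pp0:3 pp1:2 pp2:1
Op 4: fork(P2) -> P3. 3 ppages; refcounts: pp0:4 pp1:3 pp2:1
Op 5: read(P2, v1) -> 18. No state change.
Op 6: write(P1, v1, 137). refcount(pp2)=1 -> write in place. 3 ppages; refcounts: pp0:4 pp1:3 pp2:1
Op 7: write(P1, v1, 191). refcount(pp2)=1 -> write in place. 3 ppages; refcounts: pp0:4 pp1:3 pp2:1
Op 8: read(P1, v1) -> 191. No state change.
Op 9: read(P0, v1) -> 18. No state change.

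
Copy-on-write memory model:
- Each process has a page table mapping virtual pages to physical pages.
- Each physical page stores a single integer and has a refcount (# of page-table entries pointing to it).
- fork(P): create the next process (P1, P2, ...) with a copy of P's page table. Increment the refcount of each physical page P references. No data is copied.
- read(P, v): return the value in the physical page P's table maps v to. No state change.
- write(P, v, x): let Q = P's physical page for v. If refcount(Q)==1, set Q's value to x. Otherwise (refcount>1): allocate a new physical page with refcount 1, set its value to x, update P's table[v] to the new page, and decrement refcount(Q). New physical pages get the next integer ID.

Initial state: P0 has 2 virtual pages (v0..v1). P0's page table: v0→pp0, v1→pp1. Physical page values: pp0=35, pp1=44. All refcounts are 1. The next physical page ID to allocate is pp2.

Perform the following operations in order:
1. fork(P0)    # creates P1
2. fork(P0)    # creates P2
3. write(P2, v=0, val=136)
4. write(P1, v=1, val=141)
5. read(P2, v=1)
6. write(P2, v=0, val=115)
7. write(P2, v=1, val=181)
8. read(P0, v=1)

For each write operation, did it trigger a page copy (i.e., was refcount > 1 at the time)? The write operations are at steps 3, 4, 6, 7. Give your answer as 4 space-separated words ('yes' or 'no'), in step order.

Op 1: fork(P0) -> P1. 2 ppages; refcounts: pp0:2 pp1:2
Op 2: fork(P0) -> P2. 2 ppages; refcounts: pp0:3 pp1:3
Op 3: write(P2, v0, 136). refcount(pp0)=3>1 -> COPY to pp2. 3 ppages; refcounts: pp0:2 pp1:3 pp2:1
Op 4: write(P1, v1, 141). refcount(pp1)=3>1 -> COPY to pp3. 4 ppages; refcounts: pp0:2 pp1:2 pp2:1 pp3:1
Op 5: read(P2, v1) -> 44. No state change.
Op 6: write(P2, v0, 115). refcount(pp2)=1 -> write in place. 4 ppages; refcounts: pp0:2 pp1:2 pp2:1 pp3:1
Op 7: write(P2, v1, 181). refcount(pp1)=2>1 -> COPY to pp4. 5 ppages; refcounts: pp0:2 pp1:1 pp2:1 pp3:1 pp4:1
Op 8: read(P0, v1) -> 44. No state change.

yes yes no yes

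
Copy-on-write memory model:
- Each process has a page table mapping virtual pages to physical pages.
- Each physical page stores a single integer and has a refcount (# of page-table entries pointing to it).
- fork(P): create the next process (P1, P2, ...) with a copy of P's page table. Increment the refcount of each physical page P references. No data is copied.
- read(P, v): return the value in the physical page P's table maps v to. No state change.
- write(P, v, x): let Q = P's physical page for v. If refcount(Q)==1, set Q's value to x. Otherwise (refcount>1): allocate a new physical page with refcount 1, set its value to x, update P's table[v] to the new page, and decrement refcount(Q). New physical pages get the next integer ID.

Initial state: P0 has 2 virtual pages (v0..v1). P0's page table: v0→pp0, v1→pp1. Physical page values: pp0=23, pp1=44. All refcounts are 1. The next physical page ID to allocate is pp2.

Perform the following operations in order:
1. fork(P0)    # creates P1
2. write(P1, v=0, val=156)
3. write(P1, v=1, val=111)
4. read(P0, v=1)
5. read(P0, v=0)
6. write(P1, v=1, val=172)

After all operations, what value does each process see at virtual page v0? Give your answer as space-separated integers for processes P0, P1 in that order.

Op 1: fork(P0) -> P1. 2 ppages; refcounts: pp0:2 pp1:2
Op 2: write(P1, v0, 156). refcount(pp0)=2>1 -> COPY to pp2. 3 ppages; refcounts: pp0:1 pp1:2 pp2:1
Op 3: write(P1, v1, 111). refcount(pp1)=2>1 -> COPY to pp3. 4 ppages; refcounts: pp0:1 pp1:1 pp2:1 pp3:1
Op 4: read(P0, v1) -> 44. No state change.
Op 5: read(P0, v0) -> 23. No state change.
Op 6: write(P1, v1, 172). refcount(pp3)=1 -> write in place. 4 ppages; refcounts: pp0:1 pp1:1 pp2:1 pp3:1
P0: v0 -> pp0 = 23
P1: v0 -> pp2 = 156

Answer: 23 156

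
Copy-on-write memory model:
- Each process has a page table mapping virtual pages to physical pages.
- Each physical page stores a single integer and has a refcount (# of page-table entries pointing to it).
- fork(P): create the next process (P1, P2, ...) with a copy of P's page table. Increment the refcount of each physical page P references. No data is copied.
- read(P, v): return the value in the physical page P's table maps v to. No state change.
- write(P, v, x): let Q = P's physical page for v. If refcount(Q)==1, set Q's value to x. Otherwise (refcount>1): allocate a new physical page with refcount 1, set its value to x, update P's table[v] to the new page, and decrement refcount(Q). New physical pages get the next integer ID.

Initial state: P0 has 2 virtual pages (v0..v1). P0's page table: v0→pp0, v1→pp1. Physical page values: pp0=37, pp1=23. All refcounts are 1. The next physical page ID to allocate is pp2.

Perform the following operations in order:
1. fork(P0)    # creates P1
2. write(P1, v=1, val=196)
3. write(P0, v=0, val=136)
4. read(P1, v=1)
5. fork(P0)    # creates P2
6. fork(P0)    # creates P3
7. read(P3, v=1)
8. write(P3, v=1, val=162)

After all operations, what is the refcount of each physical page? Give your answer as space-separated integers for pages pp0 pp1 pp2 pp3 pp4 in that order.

Answer: 1 2 1 3 1

Derivation:
Op 1: fork(P0) -> P1. 2 ppages; refcounts: pp0:2 pp1:2
Op 2: write(P1, v1, 196). refcount(pp1)=2>1 -> COPY to pp2. 3 ppages; refcounts: pp0:2 pp1:1 pp2:1
Op 3: write(P0, v0, 136). refcount(pp0)=2>1 -> COPY to pp3. 4 ppages; refcounts: pp0:1 pp1:1 pp2:1 pp3:1
Op 4: read(P1, v1) -> 196. No state change.
Op 5: fork(P0) -> P2. 4 ppages; refcounts: pp0:1 pp1:2 pp2:1 pp3:2
Op 6: fork(P0) -> P3. 4 ppages; refcounts: pp0:1 pp1:3 pp2:1 pp3:3
Op 7: read(P3, v1) -> 23. No state change.
Op 8: write(P3, v1, 162). refcount(pp1)=3>1 -> COPY to pp4. 5 ppages; refcounts: pp0:1 pp1:2 pp2:1 pp3:3 pp4:1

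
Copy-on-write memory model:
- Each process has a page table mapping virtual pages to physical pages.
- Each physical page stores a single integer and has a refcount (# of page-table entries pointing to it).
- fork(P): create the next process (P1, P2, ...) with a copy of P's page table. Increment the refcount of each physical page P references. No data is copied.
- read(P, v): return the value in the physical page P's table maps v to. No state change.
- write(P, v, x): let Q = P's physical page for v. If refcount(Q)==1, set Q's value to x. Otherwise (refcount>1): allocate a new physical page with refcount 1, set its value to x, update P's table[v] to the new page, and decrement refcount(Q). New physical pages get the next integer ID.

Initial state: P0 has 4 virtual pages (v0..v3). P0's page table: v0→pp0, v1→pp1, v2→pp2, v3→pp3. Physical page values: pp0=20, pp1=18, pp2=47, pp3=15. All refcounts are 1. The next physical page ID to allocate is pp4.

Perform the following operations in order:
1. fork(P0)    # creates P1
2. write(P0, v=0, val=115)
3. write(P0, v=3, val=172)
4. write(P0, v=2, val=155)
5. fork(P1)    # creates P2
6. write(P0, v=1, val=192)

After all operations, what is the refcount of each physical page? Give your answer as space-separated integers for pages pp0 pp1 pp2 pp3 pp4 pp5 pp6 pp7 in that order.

Answer: 2 2 2 2 1 1 1 1

Derivation:
Op 1: fork(P0) -> P1. 4 ppages; refcounts: pp0:2 pp1:2 pp2:2 pp3:2
Op 2: write(P0, v0, 115). refcount(pp0)=2>1 -> COPY to pp4. 5 ppages; refcounts: pp0:1 pp1:2 pp2:2 pp3:2 pp4:1
Op 3: write(P0, v3, 172). refcount(pp3)=2>1 -> COPY to pp5. 6 ppages; refcounts: pp0:1 pp1:2 pp2:2 pp3:1 pp4:1 pp5:1
Op 4: write(P0, v2, 155). refcount(pp2)=2>1 -> COPY to pp6. 7 ppages; refcounts: pp0:1 pp1:2 pp2:1 pp3:1 pp4:1 pp5:1 pp6:1
Op 5: fork(P1) -> P2. 7 ppages; refcounts: pp0:2 pp1:3 pp2:2 pp3:2 pp4:1 pp5:1 pp6:1
Op 6: write(P0, v1, 192). refcount(pp1)=3>1 -> COPY to pp7. 8 ppages; refcounts: pp0:2 pp1:2 pp2:2 pp3:2 pp4:1 pp5:1 pp6:1 pp7:1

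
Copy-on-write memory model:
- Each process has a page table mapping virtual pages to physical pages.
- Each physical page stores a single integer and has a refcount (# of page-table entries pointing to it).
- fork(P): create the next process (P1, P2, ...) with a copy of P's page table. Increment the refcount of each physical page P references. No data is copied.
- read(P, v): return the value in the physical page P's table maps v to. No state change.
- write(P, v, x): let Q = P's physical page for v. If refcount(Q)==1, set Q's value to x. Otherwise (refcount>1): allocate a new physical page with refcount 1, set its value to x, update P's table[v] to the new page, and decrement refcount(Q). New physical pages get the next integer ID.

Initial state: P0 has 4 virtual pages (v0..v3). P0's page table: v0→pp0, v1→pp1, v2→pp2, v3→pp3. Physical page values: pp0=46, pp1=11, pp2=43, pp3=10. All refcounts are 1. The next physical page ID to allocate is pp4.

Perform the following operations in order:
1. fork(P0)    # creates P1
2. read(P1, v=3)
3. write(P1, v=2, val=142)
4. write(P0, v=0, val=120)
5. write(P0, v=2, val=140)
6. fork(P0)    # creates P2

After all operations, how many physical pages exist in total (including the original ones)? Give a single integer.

Op 1: fork(P0) -> P1. 4 ppages; refcounts: pp0:2 pp1:2 pp2:2 pp3:2
Op 2: read(P1, v3) -> 10. No state change.
Op 3: write(P1, v2, 142). refcount(pp2)=2>1 -> COPY to pp4. 5 ppages; refcounts: pp0:2 pp1:2 pp2:1 pp3:2 pp4:1
Op 4: write(P0, v0, 120). refcount(pp0)=2>1 -> COPY to pp5. 6 ppages; refcounts: pp0:1 pp1:2 pp2:1 pp3:2 pp4:1 pp5:1
Op 5: write(P0, v2, 140). refcount(pp2)=1 -> write in place. 6 ppages; refcounts: pp0:1 pp1:2 pp2:1 pp3:2 pp4:1 pp5:1
Op 6: fork(P0) -> P2. 6 ppages; refcounts: pp0:1 pp1:3 pp2:2 pp3:3 pp4:1 pp5:2

Answer: 6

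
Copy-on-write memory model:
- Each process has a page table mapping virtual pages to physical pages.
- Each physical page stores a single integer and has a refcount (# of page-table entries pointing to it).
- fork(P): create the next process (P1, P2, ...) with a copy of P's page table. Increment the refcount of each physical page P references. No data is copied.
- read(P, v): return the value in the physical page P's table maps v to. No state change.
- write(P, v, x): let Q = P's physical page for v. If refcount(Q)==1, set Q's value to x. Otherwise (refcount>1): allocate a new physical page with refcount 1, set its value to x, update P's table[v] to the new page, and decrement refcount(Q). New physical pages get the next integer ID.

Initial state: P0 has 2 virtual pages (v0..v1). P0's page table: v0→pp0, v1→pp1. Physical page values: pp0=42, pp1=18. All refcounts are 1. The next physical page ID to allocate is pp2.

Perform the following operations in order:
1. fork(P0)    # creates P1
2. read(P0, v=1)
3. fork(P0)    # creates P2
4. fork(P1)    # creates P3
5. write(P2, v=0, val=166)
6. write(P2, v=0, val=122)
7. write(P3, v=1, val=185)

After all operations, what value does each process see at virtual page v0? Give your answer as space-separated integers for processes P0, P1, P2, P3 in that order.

Answer: 42 42 122 42

Derivation:
Op 1: fork(P0) -> P1. 2 ppages; refcounts: pp0:2 pp1:2
Op 2: read(P0, v1) -> 18. No state change.
Op 3: fork(P0) -> P2. 2 ppages; refcounts: pp0:3 pp1:3
Op 4: fork(P1) -> P3. 2 ppages; refcounts: pp0:4 pp1:4
Op 5: write(P2, v0, 166). refcount(pp0)=4>1 -> COPY to pp2. 3 ppages; refcounts: pp0:3 pp1:4 pp2:1
Op 6: write(P2, v0, 122). refcount(pp2)=1 -> write in place. 3 ppages; refcounts: pp0:3 pp1:4 pp2:1
Op 7: write(P3, v1, 185). refcount(pp1)=4>1 -> COPY to pp3. 4 ppages; refcounts: pp0:3 pp1:3 pp2:1 pp3:1
P0: v0 -> pp0 = 42
P1: v0 -> pp0 = 42
P2: v0 -> pp2 = 122
P3: v0 -> pp0 = 42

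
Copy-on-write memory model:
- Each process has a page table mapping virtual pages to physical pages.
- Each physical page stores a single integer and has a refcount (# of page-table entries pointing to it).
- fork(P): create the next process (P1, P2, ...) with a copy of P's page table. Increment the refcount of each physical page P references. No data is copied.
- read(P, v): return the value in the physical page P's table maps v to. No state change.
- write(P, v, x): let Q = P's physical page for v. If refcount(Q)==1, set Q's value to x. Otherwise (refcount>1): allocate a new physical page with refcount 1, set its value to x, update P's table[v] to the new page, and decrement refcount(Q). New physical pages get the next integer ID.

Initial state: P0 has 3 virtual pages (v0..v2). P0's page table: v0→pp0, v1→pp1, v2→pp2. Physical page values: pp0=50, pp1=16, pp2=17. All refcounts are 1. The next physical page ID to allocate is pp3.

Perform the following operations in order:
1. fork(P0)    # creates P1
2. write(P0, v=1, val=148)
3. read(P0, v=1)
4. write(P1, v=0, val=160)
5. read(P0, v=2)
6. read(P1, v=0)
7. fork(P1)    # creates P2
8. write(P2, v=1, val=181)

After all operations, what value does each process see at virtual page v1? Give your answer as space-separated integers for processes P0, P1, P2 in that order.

Answer: 148 16 181

Derivation:
Op 1: fork(P0) -> P1. 3 ppages; refcounts: pp0:2 pp1:2 pp2:2
Op 2: write(P0, v1, 148). refcount(pp1)=2>1 -> COPY to pp3. 4 ppages; refcounts: pp0:2 pp1:1 pp2:2 pp3:1
Op 3: read(P0, v1) -> 148. No state change.
Op 4: write(P1, v0, 160). refcount(pp0)=2>1 -> COPY to pp4. 5 ppages; refcounts: pp0:1 pp1:1 pp2:2 pp3:1 pp4:1
Op 5: read(P0, v2) -> 17. No state change.
Op 6: read(P1, v0) -> 160. No state change.
Op 7: fork(P1) -> P2. 5 ppages; refcounts: pp0:1 pp1:2 pp2:3 pp3:1 pp4:2
Op 8: write(P2, v1, 181). refcount(pp1)=2>1 -> COPY to pp5. 6 ppages; refcounts: pp0:1 pp1:1 pp2:3 pp3:1 pp4:2 pp5:1
P0: v1 -> pp3 = 148
P1: v1 -> pp1 = 16
P2: v1 -> pp5 = 181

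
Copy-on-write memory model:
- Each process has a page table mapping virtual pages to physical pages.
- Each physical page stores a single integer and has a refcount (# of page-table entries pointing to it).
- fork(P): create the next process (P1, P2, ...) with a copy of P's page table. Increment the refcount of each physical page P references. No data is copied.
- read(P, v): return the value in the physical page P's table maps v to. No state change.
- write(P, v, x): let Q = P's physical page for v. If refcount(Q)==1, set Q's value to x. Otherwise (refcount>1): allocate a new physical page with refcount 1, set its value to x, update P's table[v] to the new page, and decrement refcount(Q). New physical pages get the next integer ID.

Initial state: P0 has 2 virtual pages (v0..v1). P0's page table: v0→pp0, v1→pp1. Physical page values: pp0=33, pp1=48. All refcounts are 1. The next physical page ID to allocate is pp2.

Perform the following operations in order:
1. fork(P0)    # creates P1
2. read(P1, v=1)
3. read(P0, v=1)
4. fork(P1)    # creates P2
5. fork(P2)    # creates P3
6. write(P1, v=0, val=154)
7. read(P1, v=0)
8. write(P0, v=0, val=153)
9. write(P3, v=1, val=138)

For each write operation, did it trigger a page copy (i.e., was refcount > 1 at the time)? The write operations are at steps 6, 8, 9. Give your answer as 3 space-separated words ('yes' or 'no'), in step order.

Op 1: fork(P0) -> P1. 2 ppages; refcounts: pp0:2 pp1:2
Op 2: read(P1, v1) -> 48. No state change.
Op 3: read(P0, v1) -> 48. No state change.
Op 4: fork(P1) -> P2. 2 ppages; refcounts: pp0:3 pp1:3
Op 5: fork(P2) -> P3. 2 ppages; refcounts: pp0:4 pp1:4
Op 6: write(P1, v0, 154). refcount(pp0)=4>1 -> COPY to pp2. 3 ppages; refcounts: pp0:3 pp1:4 pp2:1
Op 7: read(P1, v0) -> 154. No state change.
Op 8: write(P0, v0, 153). refcount(pp0)=3>1 -> COPY to pp3. 4 ppages; refcounts: pp0:2 pp1:4 pp2:1 pp3:1
Op 9: write(P3, v1, 138). refcount(pp1)=4>1 -> COPY to pp4. 5 ppages; refcounts: pp0:2 pp1:3 pp2:1 pp3:1 pp4:1

yes yes yes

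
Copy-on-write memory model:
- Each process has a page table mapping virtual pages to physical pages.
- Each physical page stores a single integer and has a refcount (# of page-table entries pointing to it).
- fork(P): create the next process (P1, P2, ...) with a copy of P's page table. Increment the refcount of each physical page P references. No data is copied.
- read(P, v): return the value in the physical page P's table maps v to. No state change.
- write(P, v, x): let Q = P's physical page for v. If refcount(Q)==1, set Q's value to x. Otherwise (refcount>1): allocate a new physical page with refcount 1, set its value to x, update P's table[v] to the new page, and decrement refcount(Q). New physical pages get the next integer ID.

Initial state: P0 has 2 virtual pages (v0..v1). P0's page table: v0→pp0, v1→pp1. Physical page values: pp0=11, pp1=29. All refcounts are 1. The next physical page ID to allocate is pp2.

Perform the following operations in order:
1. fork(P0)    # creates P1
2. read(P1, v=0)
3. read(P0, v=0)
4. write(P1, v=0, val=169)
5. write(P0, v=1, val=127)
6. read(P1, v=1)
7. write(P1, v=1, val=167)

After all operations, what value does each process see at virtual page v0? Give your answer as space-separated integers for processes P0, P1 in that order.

Answer: 11 169

Derivation:
Op 1: fork(P0) -> P1. 2 ppages; refcounts: pp0:2 pp1:2
Op 2: read(P1, v0) -> 11. No state change.
Op 3: read(P0, v0) -> 11. No state change.
Op 4: write(P1, v0, 169). refcount(pp0)=2>1 -> COPY to pp2. 3 ppages; refcounts: pp0:1 pp1:2 pp2:1
Op 5: write(P0, v1, 127). refcount(pp1)=2>1 -> COPY to pp3. 4 ppages; refcounts: pp0:1 pp1:1 pp2:1 pp3:1
Op 6: read(P1, v1) -> 29. No state change.
Op 7: write(P1, v1, 167). refcount(pp1)=1 -> write in place. 4 ppages; refcounts: pp0:1 pp1:1 pp2:1 pp3:1
P0: v0 -> pp0 = 11
P1: v0 -> pp2 = 169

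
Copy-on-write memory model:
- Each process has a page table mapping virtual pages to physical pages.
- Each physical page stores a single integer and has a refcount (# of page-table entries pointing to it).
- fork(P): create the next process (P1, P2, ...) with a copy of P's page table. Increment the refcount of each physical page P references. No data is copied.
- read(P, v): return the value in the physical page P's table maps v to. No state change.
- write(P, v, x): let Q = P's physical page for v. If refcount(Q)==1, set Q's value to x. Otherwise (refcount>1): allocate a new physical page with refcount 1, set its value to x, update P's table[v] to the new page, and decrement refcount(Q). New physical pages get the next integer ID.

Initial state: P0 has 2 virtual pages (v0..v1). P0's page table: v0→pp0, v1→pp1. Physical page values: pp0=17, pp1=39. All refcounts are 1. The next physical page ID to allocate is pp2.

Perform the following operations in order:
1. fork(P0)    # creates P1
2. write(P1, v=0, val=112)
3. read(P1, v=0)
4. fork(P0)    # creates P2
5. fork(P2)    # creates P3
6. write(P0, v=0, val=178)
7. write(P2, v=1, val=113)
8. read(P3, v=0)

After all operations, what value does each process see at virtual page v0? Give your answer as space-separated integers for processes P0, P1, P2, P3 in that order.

Answer: 178 112 17 17

Derivation:
Op 1: fork(P0) -> P1. 2 ppages; refcounts: pp0:2 pp1:2
Op 2: write(P1, v0, 112). refcount(pp0)=2>1 -> COPY to pp2. 3 ppages; refcounts: pp0:1 pp1:2 pp2:1
Op 3: read(P1, v0) -> 112. No state change.
Op 4: fork(P0) -> P2. 3 ppages; refcounts: pp0:2 pp1:3 pp2:1
Op 5: fork(P2) -> P3. 3 ppages; refcounts: pp0:3 pp1:4 pp2:1
Op 6: write(P0, v0, 178). refcount(pp0)=3>1 -> COPY to pp3. 4 ppages; refcounts: pp0:2 pp1:4 pp2:1 pp3:1
Op 7: write(P2, v1, 113). refcount(pp1)=4>1 -> COPY to pp4. 5 ppages; refcounts: pp0:2 pp1:3 pp2:1 pp3:1 pp4:1
Op 8: read(P3, v0) -> 17. No state change.
P0: v0 -> pp3 = 178
P1: v0 -> pp2 = 112
P2: v0 -> pp0 = 17
P3: v0 -> pp0 = 17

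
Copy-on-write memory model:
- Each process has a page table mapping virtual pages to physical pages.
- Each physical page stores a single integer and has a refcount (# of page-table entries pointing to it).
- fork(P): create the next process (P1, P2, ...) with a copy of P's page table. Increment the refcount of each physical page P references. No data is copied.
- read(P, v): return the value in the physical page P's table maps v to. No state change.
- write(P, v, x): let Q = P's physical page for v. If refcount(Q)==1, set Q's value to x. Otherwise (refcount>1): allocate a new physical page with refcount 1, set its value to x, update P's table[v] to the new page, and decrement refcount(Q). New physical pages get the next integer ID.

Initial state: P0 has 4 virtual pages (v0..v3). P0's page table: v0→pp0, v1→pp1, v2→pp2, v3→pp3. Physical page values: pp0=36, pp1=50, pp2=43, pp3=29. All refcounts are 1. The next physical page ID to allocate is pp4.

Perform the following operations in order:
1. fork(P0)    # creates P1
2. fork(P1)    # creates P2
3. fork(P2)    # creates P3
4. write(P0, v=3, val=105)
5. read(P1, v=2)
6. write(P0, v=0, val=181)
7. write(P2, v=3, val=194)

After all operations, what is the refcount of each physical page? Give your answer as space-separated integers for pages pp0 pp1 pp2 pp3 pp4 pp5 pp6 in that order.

Answer: 3 4 4 2 1 1 1

Derivation:
Op 1: fork(P0) -> P1. 4 ppages; refcounts: pp0:2 pp1:2 pp2:2 pp3:2
Op 2: fork(P1) -> P2. 4 ppages; refcounts: pp0:3 pp1:3 pp2:3 pp3:3
Op 3: fork(P2) -> P3. 4 ppages; refcounts: pp0:4 pp1:4 pp2:4 pp3:4
Op 4: write(P0, v3, 105). refcount(pp3)=4>1 -> COPY to pp4. 5 ppages; refcounts: pp0:4 pp1:4 pp2:4 pp3:3 pp4:1
Op 5: read(P1, v2) -> 43. No state change.
Op 6: write(P0, v0, 181). refcount(pp0)=4>1 -> COPY to pp5. 6 ppages; refcounts: pp0:3 pp1:4 pp2:4 pp3:3 pp4:1 pp5:1
Op 7: write(P2, v3, 194). refcount(pp3)=3>1 -> COPY to pp6. 7 ppages; refcounts: pp0:3 pp1:4 pp2:4 pp3:2 pp4:1 pp5:1 pp6:1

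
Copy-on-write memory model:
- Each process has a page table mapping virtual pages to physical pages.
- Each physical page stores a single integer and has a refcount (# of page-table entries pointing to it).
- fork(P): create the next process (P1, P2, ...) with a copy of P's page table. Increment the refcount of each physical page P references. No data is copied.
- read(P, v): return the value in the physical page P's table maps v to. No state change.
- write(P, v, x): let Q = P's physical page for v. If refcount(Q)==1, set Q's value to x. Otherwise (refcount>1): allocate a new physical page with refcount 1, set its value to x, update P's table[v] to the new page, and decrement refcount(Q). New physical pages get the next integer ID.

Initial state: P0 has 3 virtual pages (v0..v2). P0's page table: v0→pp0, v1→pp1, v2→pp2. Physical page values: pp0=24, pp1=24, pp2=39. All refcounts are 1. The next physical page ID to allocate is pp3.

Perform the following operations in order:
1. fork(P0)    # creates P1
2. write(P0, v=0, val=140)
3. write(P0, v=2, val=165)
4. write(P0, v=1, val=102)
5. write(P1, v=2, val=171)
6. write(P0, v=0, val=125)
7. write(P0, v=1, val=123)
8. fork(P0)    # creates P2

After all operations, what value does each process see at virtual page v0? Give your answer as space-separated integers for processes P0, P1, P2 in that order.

Answer: 125 24 125

Derivation:
Op 1: fork(P0) -> P1. 3 ppages; refcounts: pp0:2 pp1:2 pp2:2
Op 2: write(P0, v0, 140). refcount(pp0)=2>1 -> COPY to pp3. 4 ppages; refcounts: pp0:1 pp1:2 pp2:2 pp3:1
Op 3: write(P0, v2, 165). refcount(pp2)=2>1 -> COPY to pp4. 5 ppages; refcounts: pp0:1 pp1:2 pp2:1 pp3:1 pp4:1
Op 4: write(P0, v1, 102). refcount(pp1)=2>1 -> COPY to pp5. 6 ppages; refcounts: pp0:1 pp1:1 pp2:1 pp3:1 pp4:1 pp5:1
Op 5: write(P1, v2, 171). refcount(pp2)=1 -> write in place. 6 ppages; refcounts: pp0:1 pp1:1 pp2:1 pp3:1 pp4:1 pp5:1
Op 6: write(P0, v0, 125). refcount(pp3)=1 -> write in place. 6 ppages; refcounts: pp0:1 pp1:1 pp2:1 pp3:1 pp4:1 pp5:1
Op 7: write(P0, v1, 123). refcount(pp5)=1 -> write in place. 6 ppages; refcounts: pp0:1 pp1:1 pp2:1 pp3:1 pp4:1 pp5:1
Op 8: fork(P0) -> P2. 6 ppages; refcounts: pp0:1 pp1:1 pp2:1 pp3:2 pp4:2 pp5:2
P0: v0 -> pp3 = 125
P1: v0 -> pp0 = 24
P2: v0 -> pp3 = 125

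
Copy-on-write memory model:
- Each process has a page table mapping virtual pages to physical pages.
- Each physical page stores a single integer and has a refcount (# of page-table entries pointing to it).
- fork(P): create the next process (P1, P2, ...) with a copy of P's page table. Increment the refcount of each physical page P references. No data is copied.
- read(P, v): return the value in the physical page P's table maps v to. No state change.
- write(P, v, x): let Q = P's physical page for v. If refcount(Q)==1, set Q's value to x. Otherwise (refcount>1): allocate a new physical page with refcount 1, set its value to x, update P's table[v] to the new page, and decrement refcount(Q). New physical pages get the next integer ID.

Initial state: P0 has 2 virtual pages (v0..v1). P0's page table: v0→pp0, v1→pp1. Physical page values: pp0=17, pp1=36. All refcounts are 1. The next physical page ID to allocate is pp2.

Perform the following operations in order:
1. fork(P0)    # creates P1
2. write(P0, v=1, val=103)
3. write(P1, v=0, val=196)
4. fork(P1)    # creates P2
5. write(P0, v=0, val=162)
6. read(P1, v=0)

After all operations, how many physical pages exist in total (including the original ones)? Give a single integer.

Answer: 4

Derivation:
Op 1: fork(P0) -> P1. 2 ppages; refcounts: pp0:2 pp1:2
Op 2: write(P0, v1, 103). refcount(pp1)=2>1 -> COPY to pp2. 3 ppages; refcounts: pp0:2 pp1:1 pp2:1
Op 3: write(P1, v0, 196). refcount(pp0)=2>1 -> COPY to pp3. 4 ppages; refcounts: pp0:1 pp1:1 pp2:1 pp3:1
Op 4: fork(P1) -> P2. 4 ppages; refcounts: pp0:1 pp1:2 pp2:1 pp3:2
Op 5: write(P0, v0, 162). refcount(pp0)=1 -> write in place. 4 ppages; refcounts: pp0:1 pp1:2 pp2:1 pp3:2
Op 6: read(P1, v0) -> 196. No state change.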